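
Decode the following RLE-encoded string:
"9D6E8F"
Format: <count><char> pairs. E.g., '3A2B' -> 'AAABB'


Expanding each <count><char> pair:
  9D -> 'DDDDDDDDD'
  6E -> 'EEEEEE'
  8F -> 'FFFFFFFF'

Decoded = DDDDDDDDDEEEEEEFFFFFFFF


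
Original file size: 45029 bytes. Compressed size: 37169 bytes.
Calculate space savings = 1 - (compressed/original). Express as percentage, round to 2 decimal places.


ratio = compressed/original = 37169/45029 = 0.825446
savings = 1 - ratio = 1 - 0.825446 = 0.174554
as a percentage: 0.174554 * 100 = 17.46%

Space savings = 1 - 37169/45029 = 17.46%


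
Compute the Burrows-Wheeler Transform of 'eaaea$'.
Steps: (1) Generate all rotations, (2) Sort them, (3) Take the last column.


Rotations (sorted):
  0: $eaaea -> last char: a
  1: a$eaae -> last char: e
  2: aaea$e -> last char: e
  3: aea$ea -> last char: a
  4: ea$eaa -> last char: a
  5: eaaea$ -> last char: $


BWT = aeeaa$


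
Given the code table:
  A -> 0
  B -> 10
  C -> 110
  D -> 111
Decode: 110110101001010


Decoding:
110 -> C
110 -> C
10 -> B
10 -> B
0 -> A
10 -> B
10 -> B


Result: CCBBABB


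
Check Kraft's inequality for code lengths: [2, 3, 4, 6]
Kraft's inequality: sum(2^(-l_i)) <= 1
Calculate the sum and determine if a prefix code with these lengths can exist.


Sum = 2^(-2) + 2^(-3) + 2^(-4) + 2^(-6)
    = 0.25 + 0.125 + 0.0625 + 0.015625
    = 29/64 = 0.453125
Since 0.453125 <= 1, Kraft's inequality IS satisfied.
A prefix code with these lengths CAN exist.

Kraft sum = 0.453125. Satisfied.


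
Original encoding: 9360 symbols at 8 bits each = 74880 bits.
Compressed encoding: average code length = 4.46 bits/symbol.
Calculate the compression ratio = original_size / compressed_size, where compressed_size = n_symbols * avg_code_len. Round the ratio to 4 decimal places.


original_size = n_symbols * orig_bits = 9360 * 8 = 74880 bits
compressed_size = n_symbols * avg_code_len = 9360 * 4.46 = 41745.6 bits
ratio = original_size / compressed_size = 74880 / 41745.6 = 1.7937

Compression ratio = 1.7937


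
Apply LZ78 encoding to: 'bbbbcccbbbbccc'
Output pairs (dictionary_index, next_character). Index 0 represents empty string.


LZ78 encoding steps:
Dictionary: {0: ''}
Step 1: w='' (idx 0), next='b' -> output (0, 'b'), add 'b' as idx 1
Step 2: w='b' (idx 1), next='b' -> output (1, 'b'), add 'bb' as idx 2
Step 3: w='b' (idx 1), next='c' -> output (1, 'c'), add 'bc' as idx 3
Step 4: w='' (idx 0), next='c' -> output (0, 'c'), add 'c' as idx 4
Step 5: w='c' (idx 4), next='b' -> output (4, 'b'), add 'cb' as idx 5
Step 6: w='bb' (idx 2), next='b' -> output (2, 'b'), add 'bbb' as idx 6
Step 7: w='c' (idx 4), next='c' -> output (4, 'c'), add 'cc' as idx 7
Step 8: w='c' (idx 4), end of input -> output (4, '')


Encoded: [(0, 'b'), (1, 'b'), (1, 'c'), (0, 'c'), (4, 'b'), (2, 'b'), (4, 'c'), (4, '')]


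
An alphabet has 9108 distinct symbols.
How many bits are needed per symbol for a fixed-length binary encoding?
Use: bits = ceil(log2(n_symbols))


log2(9108) = 13.1529
Bracket: 2^13 = 8192 < 9108 <= 2^14 = 16384
So ceil(log2(9108)) = 14

bits = ceil(log2(9108)) = ceil(13.1529) = 14 bits


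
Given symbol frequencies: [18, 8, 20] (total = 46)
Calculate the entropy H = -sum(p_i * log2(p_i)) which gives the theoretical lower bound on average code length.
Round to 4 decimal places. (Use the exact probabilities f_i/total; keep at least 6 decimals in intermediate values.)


Per-symbol terms -p_i * log2(p_i) with p_i = f_i/46:
  p = 18/46 = 0.391304: log2(p) = -1.353637, -p*log2(p) = 0.529684
  p = 8/46 = 0.173913: log2(p) = -2.523562, -p*log2(p) = 0.438880
  p = 20/46 = 0.434783: log2(p) = -1.201634, -p*log2(p) = 0.522450
H = 0.529684 + 0.438880 + 0.522450 = 1.491014

H = 1.491 bits/symbol


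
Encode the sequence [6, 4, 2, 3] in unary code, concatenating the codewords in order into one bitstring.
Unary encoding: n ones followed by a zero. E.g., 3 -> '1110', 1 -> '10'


Encode each number as n ones followed by a terminating 0:
  6 -> 1111110 (7 bits)
  4 -> 11110 (5 bits)
  2 -> 110 (3 bits)
  3 -> 1110 (4 bits)
Total length = 7 + 5 + 3 + 4 = 19 bits.

Unary([6, 4, 2, 3]) = 1111110111101101110 (19 bits)


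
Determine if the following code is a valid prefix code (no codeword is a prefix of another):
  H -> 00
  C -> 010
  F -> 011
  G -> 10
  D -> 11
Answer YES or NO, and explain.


Checking each pair (does one codeword prefix another?):
  H='00' vs C='010': no prefix
  H='00' vs F='011': no prefix
  H='00' vs G='10': no prefix
  H='00' vs D='11': no prefix
  C='010' vs H='00': no prefix
  C='010' vs F='011': no prefix
  C='010' vs G='10': no prefix
  C='010' vs D='11': no prefix
  F='011' vs H='00': no prefix
  F='011' vs C='010': no prefix
  F='011' vs G='10': no prefix
  F='011' vs D='11': no prefix
  G='10' vs H='00': no prefix
  G='10' vs C='010': no prefix
  G='10' vs F='011': no prefix
  G='10' vs D='11': no prefix
  D='11' vs H='00': no prefix
  D='11' vs C='010': no prefix
  D='11' vs F='011': no prefix
  D='11' vs G='10': no prefix
No violation found over all pairs.

YES -- this is a valid prefix code. No codeword is a prefix of any other codeword.


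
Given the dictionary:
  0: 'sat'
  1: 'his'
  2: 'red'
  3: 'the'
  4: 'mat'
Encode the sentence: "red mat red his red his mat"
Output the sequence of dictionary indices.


Look up each word in the dictionary:
  'red' -> 2
  'mat' -> 4
  'red' -> 2
  'his' -> 1
  'red' -> 2
  'his' -> 1
  'mat' -> 4

Encoded: [2, 4, 2, 1, 2, 1, 4]


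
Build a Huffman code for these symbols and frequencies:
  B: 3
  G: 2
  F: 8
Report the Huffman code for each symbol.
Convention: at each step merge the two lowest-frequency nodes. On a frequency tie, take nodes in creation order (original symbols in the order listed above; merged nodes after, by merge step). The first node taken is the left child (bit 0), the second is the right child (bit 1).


Huffman tree construction:
Step 1: Merge G(2) + B(3) = 5
Step 2: Merge (G+B)(5) + F(8) = 13
Read each symbol's code off the tree from the root (left child = 0, right child = 1).

Codes:
  B: 01 (length 2)
  G: 00 (length 2)
  F: 1 (length 1)
Average code length: 18/13 = 1.3846 bits/symbol


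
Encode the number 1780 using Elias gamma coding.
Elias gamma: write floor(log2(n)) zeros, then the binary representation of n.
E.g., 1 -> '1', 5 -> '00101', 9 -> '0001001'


num_bits = floor(log2(1780)) + 1 = 11
leading_zeros = num_bits - 1 = 10
binary(1780) = 11011110100

Elias gamma(1780) = '0000000000' + '11011110100' = 000000000011011110100 (21 bits)


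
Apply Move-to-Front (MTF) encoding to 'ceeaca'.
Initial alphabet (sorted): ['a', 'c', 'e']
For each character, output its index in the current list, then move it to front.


MTF encoding:
'c': index 1 in ['a', 'c', 'e'] -> ['c', 'a', 'e']
'e': index 2 in ['c', 'a', 'e'] -> ['e', 'c', 'a']
'e': index 0 in ['e', 'c', 'a'] -> ['e', 'c', 'a']
'a': index 2 in ['e', 'c', 'a'] -> ['a', 'e', 'c']
'c': index 2 in ['a', 'e', 'c'] -> ['c', 'a', 'e']
'a': index 1 in ['c', 'a', 'e'] -> ['a', 'c', 'e']


Output: [1, 2, 0, 2, 2, 1]


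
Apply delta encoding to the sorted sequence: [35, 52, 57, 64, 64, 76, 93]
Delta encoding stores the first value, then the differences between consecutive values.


First value: 35
Deltas:
  52 - 35 = 17
  57 - 52 = 5
  64 - 57 = 7
  64 - 64 = 0
  76 - 64 = 12
  93 - 76 = 17


Delta encoded: [35, 17, 5, 7, 0, 12, 17]


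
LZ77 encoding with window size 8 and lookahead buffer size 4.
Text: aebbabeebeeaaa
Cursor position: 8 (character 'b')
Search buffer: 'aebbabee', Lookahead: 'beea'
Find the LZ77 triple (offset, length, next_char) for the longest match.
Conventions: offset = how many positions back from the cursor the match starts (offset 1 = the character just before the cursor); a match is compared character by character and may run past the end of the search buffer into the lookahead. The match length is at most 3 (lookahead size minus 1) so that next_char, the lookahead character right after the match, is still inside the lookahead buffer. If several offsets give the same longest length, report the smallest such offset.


Try each offset into the search buffer:
  offset=1 (pos 7, char 'e'): match length 0
  offset=2 (pos 6, char 'e'): match length 0
  offset=3 (pos 5, char 'b'): match length 3
  offset=4 (pos 4, char 'a'): match length 0
  offset=5 (pos 3, char 'b'): match length 1
  offset=6 (pos 2, char 'b'): match length 1
  offset=7 (pos 1, char 'e'): match length 0
  offset=8 (pos 0, char 'a'): match length 0
Longest match has length 3 at offset 3.
next_char = character at position 8 + 3 = 11 -> 'a'

Best match: offset=3, length=3 (matching 'bee' starting at position 5)
LZ77 triple: (3, 3, 'a')


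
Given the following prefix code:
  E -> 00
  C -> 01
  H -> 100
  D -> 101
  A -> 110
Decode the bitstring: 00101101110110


Decoding step by step:
Bits 00 -> E
Bits 101 -> D
Bits 101 -> D
Bits 110 -> A
Bits 110 -> A


Decoded message: EDDAA


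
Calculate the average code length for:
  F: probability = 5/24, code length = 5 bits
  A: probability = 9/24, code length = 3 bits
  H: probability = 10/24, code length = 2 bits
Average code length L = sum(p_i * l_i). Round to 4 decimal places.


Weighted contributions p_i * l_i:
  F: (5/24) * 5 = 25/24
  A: (9/24) * 3 = 27/24
  H: (10/24) * 2 = 20/24
Sum = (25 + 27 + 20)/24 = 72/24

L = 72/24 = 3.0000 bits/symbol


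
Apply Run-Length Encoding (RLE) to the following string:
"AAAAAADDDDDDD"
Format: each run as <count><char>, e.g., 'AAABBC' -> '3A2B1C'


Scanning runs left to right:
  i=0: run of 'A' x 6 -> '6A'
  i=6: run of 'D' x 7 -> '7D'

RLE = 6A7D


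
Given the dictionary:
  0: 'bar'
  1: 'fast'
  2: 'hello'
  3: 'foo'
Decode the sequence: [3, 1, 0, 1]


Look up each index in the dictionary:
  3 -> 'foo'
  1 -> 'fast'
  0 -> 'bar'
  1 -> 'fast'

Decoded: "foo fast bar fast"


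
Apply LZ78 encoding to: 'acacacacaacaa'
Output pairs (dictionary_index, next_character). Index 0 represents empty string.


LZ78 encoding steps:
Dictionary: {0: ''}
Step 1: w='' (idx 0), next='a' -> output (0, 'a'), add 'a' as idx 1
Step 2: w='' (idx 0), next='c' -> output (0, 'c'), add 'c' as idx 2
Step 3: w='a' (idx 1), next='c' -> output (1, 'c'), add 'ac' as idx 3
Step 4: w='ac' (idx 3), next='a' -> output (3, 'a'), add 'aca' as idx 4
Step 5: w='c' (idx 2), next='a' -> output (2, 'a'), add 'ca' as idx 5
Step 6: w='aca' (idx 4), next='a' -> output (4, 'a'), add 'acaa' as idx 6


Encoded: [(0, 'a'), (0, 'c'), (1, 'c'), (3, 'a'), (2, 'a'), (4, 'a')]


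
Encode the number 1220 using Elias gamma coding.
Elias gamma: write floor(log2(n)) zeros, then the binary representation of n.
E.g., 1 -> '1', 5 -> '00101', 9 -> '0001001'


num_bits = floor(log2(1220)) + 1 = 11
leading_zeros = num_bits - 1 = 10
binary(1220) = 10011000100

Elias gamma(1220) = '0000000000' + '10011000100' = 000000000010011000100 (21 bits)


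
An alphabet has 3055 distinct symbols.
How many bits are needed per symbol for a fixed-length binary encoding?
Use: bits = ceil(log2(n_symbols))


log2(3055) = 11.577
Bracket: 2^11 = 2048 < 3055 <= 2^12 = 4096
So ceil(log2(3055)) = 12

bits = ceil(log2(3055)) = ceil(11.577) = 12 bits


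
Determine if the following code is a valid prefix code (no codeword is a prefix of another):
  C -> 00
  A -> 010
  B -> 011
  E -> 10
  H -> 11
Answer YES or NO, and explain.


Checking each pair (does one codeword prefix another?):
  C='00' vs A='010': no prefix
  C='00' vs B='011': no prefix
  C='00' vs E='10': no prefix
  C='00' vs H='11': no prefix
  A='010' vs C='00': no prefix
  A='010' vs B='011': no prefix
  A='010' vs E='10': no prefix
  A='010' vs H='11': no prefix
  B='011' vs C='00': no prefix
  B='011' vs A='010': no prefix
  B='011' vs E='10': no prefix
  B='011' vs H='11': no prefix
  E='10' vs C='00': no prefix
  E='10' vs A='010': no prefix
  E='10' vs B='011': no prefix
  E='10' vs H='11': no prefix
  H='11' vs C='00': no prefix
  H='11' vs A='010': no prefix
  H='11' vs B='011': no prefix
  H='11' vs E='10': no prefix
No violation found over all pairs.

YES -- this is a valid prefix code. No codeword is a prefix of any other codeword.


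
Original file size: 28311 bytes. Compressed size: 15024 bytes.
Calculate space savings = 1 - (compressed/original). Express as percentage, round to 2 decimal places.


ratio = compressed/original = 15024/28311 = 0.530677
savings = 1 - ratio = 1 - 0.530677 = 0.469323
as a percentage: 0.469323 * 100 = 46.93%

Space savings = 1 - 15024/28311 = 46.93%


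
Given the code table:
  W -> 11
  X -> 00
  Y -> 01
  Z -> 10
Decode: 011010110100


Decoding:
01 -> Y
10 -> Z
10 -> Z
11 -> W
01 -> Y
00 -> X


Result: YZZWYX


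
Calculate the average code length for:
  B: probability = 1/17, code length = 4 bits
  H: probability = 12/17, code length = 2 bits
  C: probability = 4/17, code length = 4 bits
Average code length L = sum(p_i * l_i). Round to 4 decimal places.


Weighted contributions p_i * l_i:
  B: (1/17) * 4 = 4/17
  H: (12/17) * 2 = 24/17
  C: (4/17) * 4 = 16/17
Sum = (4 + 24 + 16)/17 = 44/17

L = 44/17 = 2.5882 bits/symbol


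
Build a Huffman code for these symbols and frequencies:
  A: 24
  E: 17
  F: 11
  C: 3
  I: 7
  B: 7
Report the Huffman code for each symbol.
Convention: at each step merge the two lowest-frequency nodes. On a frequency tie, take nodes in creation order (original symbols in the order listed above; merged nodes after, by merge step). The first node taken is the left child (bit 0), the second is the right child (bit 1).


Huffman tree construction:
Step 1: Merge C(3) + I(7) = 10
Step 2: Merge B(7) + (C+I)(10) = 17
Step 3: Merge F(11) + E(17) = 28
Step 4: Merge (B+(C+I))(17) + A(24) = 41
Step 5: Merge (F+E)(28) + ((B+(C+I))+A)(41) = 69
Read each symbol's code off the tree from the root (left child = 0, right child = 1).

Codes:
  A: 11 (length 2)
  E: 01 (length 2)
  F: 00 (length 2)
  C: 1010 (length 4)
  I: 1011 (length 4)
  B: 100 (length 3)
Average code length: 165/69 = 2.3913 bits/symbol


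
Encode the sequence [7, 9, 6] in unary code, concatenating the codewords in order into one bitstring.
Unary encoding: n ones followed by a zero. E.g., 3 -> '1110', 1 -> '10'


Encode each number as n ones followed by a terminating 0:
  7 -> 11111110 (8 bits)
  9 -> 1111111110 (10 bits)
  6 -> 1111110 (7 bits)
Total length = 8 + 10 + 7 = 25 bits.

Unary([7, 9, 6]) = 1111111011111111101111110 (25 bits)


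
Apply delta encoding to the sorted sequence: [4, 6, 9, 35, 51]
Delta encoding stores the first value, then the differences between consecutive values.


First value: 4
Deltas:
  6 - 4 = 2
  9 - 6 = 3
  35 - 9 = 26
  51 - 35 = 16


Delta encoded: [4, 2, 3, 26, 16]


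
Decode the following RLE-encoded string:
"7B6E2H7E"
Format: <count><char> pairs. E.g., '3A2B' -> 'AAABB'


Expanding each <count><char> pair:
  7B -> 'BBBBBBB'
  6E -> 'EEEEEE'
  2H -> 'HH'
  7E -> 'EEEEEEE'

Decoded = BBBBBBBEEEEEEHHEEEEEEE


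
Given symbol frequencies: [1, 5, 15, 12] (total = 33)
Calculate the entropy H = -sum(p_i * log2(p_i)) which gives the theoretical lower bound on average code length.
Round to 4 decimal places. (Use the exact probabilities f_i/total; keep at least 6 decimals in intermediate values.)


Per-symbol terms -p_i * log2(p_i) with p_i = f_i/33:
  p = 1/33 = 0.030303: log2(p) = -5.044394, -p*log2(p) = 0.152860
  p = 5/33 = 0.151515: log2(p) = -2.722466, -p*log2(p) = 0.412495
  p = 15/33 = 0.454545: log2(p) = -1.137504, -p*log2(p) = 0.517047
  p = 12/33 = 0.363636: log2(p) = -1.459432, -p*log2(p) = 0.530702
H = 0.152860 + 0.412495 + 0.517047 + 0.530702 = 1.613104

H = 1.6131 bits/symbol


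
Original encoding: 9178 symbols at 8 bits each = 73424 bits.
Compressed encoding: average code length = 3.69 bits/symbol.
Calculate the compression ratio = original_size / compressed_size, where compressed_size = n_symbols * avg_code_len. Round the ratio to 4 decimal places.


original_size = n_symbols * orig_bits = 9178 * 8 = 73424 bits
compressed_size = n_symbols * avg_code_len = 9178 * 3.69 = 33866.82 bits
ratio = original_size / compressed_size = 73424 / 33866.82 = 2.168

Compression ratio = 2.168


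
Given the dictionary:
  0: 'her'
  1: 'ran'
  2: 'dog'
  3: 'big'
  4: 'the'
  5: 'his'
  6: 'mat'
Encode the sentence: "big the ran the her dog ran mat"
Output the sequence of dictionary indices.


Look up each word in the dictionary:
  'big' -> 3
  'the' -> 4
  'ran' -> 1
  'the' -> 4
  'her' -> 0
  'dog' -> 2
  'ran' -> 1
  'mat' -> 6

Encoded: [3, 4, 1, 4, 0, 2, 1, 6]


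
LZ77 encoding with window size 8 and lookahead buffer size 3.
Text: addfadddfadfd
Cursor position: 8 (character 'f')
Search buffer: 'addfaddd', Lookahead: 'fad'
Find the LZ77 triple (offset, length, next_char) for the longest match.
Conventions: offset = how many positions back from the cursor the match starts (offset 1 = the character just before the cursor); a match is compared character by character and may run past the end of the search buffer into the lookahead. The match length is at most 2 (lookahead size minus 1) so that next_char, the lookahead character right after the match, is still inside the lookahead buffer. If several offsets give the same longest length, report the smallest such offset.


Try each offset into the search buffer:
  offset=1 (pos 7, char 'd'): match length 0
  offset=2 (pos 6, char 'd'): match length 0
  offset=3 (pos 5, char 'd'): match length 0
  offset=4 (pos 4, char 'a'): match length 0
  offset=5 (pos 3, char 'f'): match length 2
  offset=6 (pos 2, char 'd'): match length 0
  offset=7 (pos 1, char 'd'): match length 0
  offset=8 (pos 0, char 'a'): match length 0
Longest match has length 2 at offset 5.
next_char = character at position 8 + 2 = 10 -> 'd'

Best match: offset=5, length=2 (matching 'fa' starting at position 3)
LZ77 triple: (5, 2, 'd')


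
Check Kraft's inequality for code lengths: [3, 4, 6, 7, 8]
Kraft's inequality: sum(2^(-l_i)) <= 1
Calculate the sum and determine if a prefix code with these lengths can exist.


Sum = 2^(-3) + 2^(-4) + 2^(-6) + 2^(-7) + 2^(-8)
    = 0.125 + 0.0625 + 0.015625 + 0.0078125 + 0.00390625
    = 55/256 = 0.21484375
Since 0.21484375 <= 1, Kraft's inequality IS satisfied.
A prefix code with these lengths CAN exist.

Kraft sum = 0.21484375. Satisfied.


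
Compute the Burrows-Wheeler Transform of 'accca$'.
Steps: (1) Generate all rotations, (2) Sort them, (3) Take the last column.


Rotations (sorted):
  0: $accca -> last char: a
  1: a$accc -> last char: c
  2: accca$ -> last char: $
  3: ca$acc -> last char: c
  4: cca$ac -> last char: c
  5: ccca$a -> last char: a


BWT = ac$cca


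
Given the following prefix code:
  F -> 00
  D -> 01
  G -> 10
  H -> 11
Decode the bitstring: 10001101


Decoding step by step:
Bits 10 -> G
Bits 00 -> F
Bits 11 -> H
Bits 01 -> D


Decoded message: GFHD


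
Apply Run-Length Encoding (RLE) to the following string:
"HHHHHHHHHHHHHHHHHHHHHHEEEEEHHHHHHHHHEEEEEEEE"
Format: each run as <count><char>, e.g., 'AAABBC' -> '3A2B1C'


Scanning runs left to right:
  i=0: run of 'H' x 22 -> '22H'
  i=22: run of 'E' x 5 -> '5E'
  i=27: run of 'H' x 9 -> '9H'
  i=36: run of 'E' x 8 -> '8E'

RLE = 22H5E9H8E


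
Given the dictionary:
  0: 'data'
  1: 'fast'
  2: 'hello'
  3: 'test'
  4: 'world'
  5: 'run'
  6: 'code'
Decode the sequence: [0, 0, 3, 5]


Look up each index in the dictionary:
  0 -> 'data'
  0 -> 'data'
  3 -> 'test'
  5 -> 'run'

Decoded: "data data test run"


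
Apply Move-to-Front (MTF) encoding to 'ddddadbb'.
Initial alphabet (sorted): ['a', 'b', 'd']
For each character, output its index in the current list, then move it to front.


MTF encoding:
'd': index 2 in ['a', 'b', 'd'] -> ['d', 'a', 'b']
'd': index 0 in ['d', 'a', 'b'] -> ['d', 'a', 'b']
'd': index 0 in ['d', 'a', 'b'] -> ['d', 'a', 'b']
'd': index 0 in ['d', 'a', 'b'] -> ['d', 'a', 'b']
'a': index 1 in ['d', 'a', 'b'] -> ['a', 'd', 'b']
'd': index 1 in ['a', 'd', 'b'] -> ['d', 'a', 'b']
'b': index 2 in ['d', 'a', 'b'] -> ['b', 'd', 'a']
'b': index 0 in ['b', 'd', 'a'] -> ['b', 'd', 'a']


Output: [2, 0, 0, 0, 1, 1, 2, 0]


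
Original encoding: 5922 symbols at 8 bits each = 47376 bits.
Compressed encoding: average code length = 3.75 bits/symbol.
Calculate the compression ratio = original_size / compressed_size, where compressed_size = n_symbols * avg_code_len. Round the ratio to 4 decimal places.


original_size = n_symbols * orig_bits = 5922 * 8 = 47376 bits
compressed_size = n_symbols * avg_code_len = 5922 * 3.75 = 22207.5 bits
ratio = original_size / compressed_size = 47376 / 22207.5 = 2.1333

Compression ratio = 2.1333


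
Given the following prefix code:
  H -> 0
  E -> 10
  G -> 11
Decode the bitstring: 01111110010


Decoding step by step:
Bits 0 -> H
Bits 11 -> G
Bits 11 -> G
Bits 11 -> G
Bits 0 -> H
Bits 0 -> H
Bits 10 -> E


Decoded message: HGGGHHE


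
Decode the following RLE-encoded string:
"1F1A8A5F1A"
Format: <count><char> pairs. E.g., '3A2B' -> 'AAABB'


Expanding each <count><char> pair:
  1F -> 'F'
  1A -> 'A'
  8A -> 'AAAAAAAA'
  5F -> 'FFFFF'
  1A -> 'A'

Decoded = FAAAAAAAAAFFFFFA


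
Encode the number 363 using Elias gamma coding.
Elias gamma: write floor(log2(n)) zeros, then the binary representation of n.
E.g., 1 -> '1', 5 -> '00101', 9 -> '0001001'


num_bits = floor(log2(363)) + 1 = 9
leading_zeros = num_bits - 1 = 8
binary(363) = 101101011

Elias gamma(363) = '00000000' + '101101011' = 00000000101101011 (17 bits)


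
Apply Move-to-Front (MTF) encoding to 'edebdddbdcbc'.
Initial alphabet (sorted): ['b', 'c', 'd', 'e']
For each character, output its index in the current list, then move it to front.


MTF encoding:
'e': index 3 in ['b', 'c', 'd', 'e'] -> ['e', 'b', 'c', 'd']
'd': index 3 in ['e', 'b', 'c', 'd'] -> ['d', 'e', 'b', 'c']
'e': index 1 in ['d', 'e', 'b', 'c'] -> ['e', 'd', 'b', 'c']
'b': index 2 in ['e', 'd', 'b', 'c'] -> ['b', 'e', 'd', 'c']
'd': index 2 in ['b', 'e', 'd', 'c'] -> ['d', 'b', 'e', 'c']
'd': index 0 in ['d', 'b', 'e', 'c'] -> ['d', 'b', 'e', 'c']
'd': index 0 in ['d', 'b', 'e', 'c'] -> ['d', 'b', 'e', 'c']
'b': index 1 in ['d', 'b', 'e', 'c'] -> ['b', 'd', 'e', 'c']
'd': index 1 in ['b', 'd', 'e', 'c'] -> ['d', 'b', 'e', 'c']
'c': index 3 in ['d', 'b', 'e', 'c'] -> ['c', 'd', 'b', 'e']
'b': index 2 in ['c', 'd', 'b', 'e'] -> ['b', 'c', 'd', 'e']
'c': index 1 in ['b', 'c', 'd', 'e'] -> ['c', 'b', 'd', 'e']


Output: [3, 3, 1, 2, 2, 0, 0, 1, 1, 3, 2, 1]


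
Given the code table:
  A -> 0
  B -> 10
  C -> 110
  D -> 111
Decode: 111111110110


Decoding:
111 -> D
111 -> D
110 -> C
110 -> C


Result: DDCC


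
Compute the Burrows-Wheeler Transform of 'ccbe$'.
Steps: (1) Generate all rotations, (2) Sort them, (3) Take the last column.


Rotations (sorted):
  0: $ccbe -> last char: e
  1: be$cc -> last char: c
  2: cbe$c -> last char: c
  3: ccbe$ -> last char: $
  4: e$ccb -> last char: b


BWT = ecc$b


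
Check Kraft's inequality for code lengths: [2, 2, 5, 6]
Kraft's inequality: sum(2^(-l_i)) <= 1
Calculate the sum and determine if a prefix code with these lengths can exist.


Sum = 2^(-2) + 2^(-2) + 2^(-5) + 2^(-6)
    = 0.25 + 0.25 + 0.03125 + 0.015625
    = 35/64 = 0.546875
Since 0.546875 <= 1, Kraft's inequality IS satisfied.
A prefix code with these lengths CAN exist.

Kraft sum = 0.546875. Satisfied.


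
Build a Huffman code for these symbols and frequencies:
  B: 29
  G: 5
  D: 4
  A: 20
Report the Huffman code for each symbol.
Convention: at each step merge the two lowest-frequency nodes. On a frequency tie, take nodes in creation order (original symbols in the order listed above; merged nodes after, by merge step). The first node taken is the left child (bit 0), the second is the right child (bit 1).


Huffman tree construction:
Step 1: Merge D(4) + G(5) = 9
Step 2: Merge (D+G)(9) + A(20) = 29
Step 3: Merge B(29) + ((D+G)+A)(29) = 58
Read each symbol's code off the tree from the root (left child = 0, right child = 1).

Codes:
  B: 0 (length 1)
  G: 101 (length 3)
  D: 100 (length 3)
  A: 11 (length 2)
Average code length: 96/58 = 1.6552 bits/symbol


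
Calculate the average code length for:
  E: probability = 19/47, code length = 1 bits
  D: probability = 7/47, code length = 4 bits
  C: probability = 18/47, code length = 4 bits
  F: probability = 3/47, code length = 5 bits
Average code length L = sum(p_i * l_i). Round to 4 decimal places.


Weighted contributions p_i * l_i:
  E: (19/47) * 1 = 19/47
  D: (7/47) * 4 = 28/47
  C: (18/47) * 4 = 72/47
  F: (3/47) * 5 = 15/47
Sum = (19 + 28 + 72 + 15)/47 = 134/47

L = 134/47 = 2.8511 bits/symbol


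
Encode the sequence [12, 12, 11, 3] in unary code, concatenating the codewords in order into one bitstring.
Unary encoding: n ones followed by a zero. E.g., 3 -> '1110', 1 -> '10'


Encode each number as n ones followed by a terminating 0:
  12 -> 1111111111110 (13 bits)
  12 -> 1111111111110 (13 bits)
  11 -> 111111111110 (12 bits)
  3 -> 1110 (4 bits)
Total length = 13 + 13 + 12 + 4 = 42 bits.

Unary([12, 12, 11, 3]) = 111111111111011111111111101111111111101110 (42 bits)


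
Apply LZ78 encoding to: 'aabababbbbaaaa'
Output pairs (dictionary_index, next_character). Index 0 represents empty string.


LZ78 encoding steps:
Dictionary: {0: ''}
Step 1: w='' (idx 0), next='a' -> output (0, 'a'), add 'a' as idx 1
Step 2: w='a' (idx 1), next='b' -> output (1, 'b'), add 'ab' as idx 2
Step 3: w='ab' (idx 2), next='a' -> output (2, 'a'), add 'aba' as idx 3
Step 4: w='' (idx 0), next='b' -> output (0, 'b'), add 'b' as idx 4
Step 5: w='b' (idx 4), next='b' -> output (4, 'b'), add 'bb' as idx 5
Step 6: w='b' (idx 4), next='a' -> output (4, 'a'), add 'ba' as idx 6
Step 7: w='a' (idx 1), next='a' -> output (1, 'a'), add 'aa' as idx 7
Step 8: w='a' (idx 1), end of input -> output (1, '')


Encoded: [(0, 'a'), (1, 'b'), (2, 'a'), (0, 'b'), (4, 'b'), (4, 'a'), (1, 'a'), (1, '')]


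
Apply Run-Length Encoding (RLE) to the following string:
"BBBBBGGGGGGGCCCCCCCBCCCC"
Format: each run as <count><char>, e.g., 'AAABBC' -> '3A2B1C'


Scanning runs left to right:
  i=0: run of 'B' x 5 -> '5B'
  i=5: run of 'G' x 7 -> '7G'
  i=12: run of 'C' x 7 -> '7C'
  i=19: run of 'B' x 1 -> '1B'
  i=20: run of 'C' x 4 -> '4C'

RLE = 5B7G7C1B4C


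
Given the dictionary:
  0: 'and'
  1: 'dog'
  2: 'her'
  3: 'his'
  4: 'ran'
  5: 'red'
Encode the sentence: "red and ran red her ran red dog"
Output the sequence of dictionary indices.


Look up each word in the dictionary:
  'red' -> 5
  'and' -> 0
  'ran' -> 4
  'red' -> 5
  'her' -> 2
  'ran' -> 4
  'red' -> 5
  'dog' -> 1

Encoded: [5, 0, 4, 5, 2, 4, 5, 1]


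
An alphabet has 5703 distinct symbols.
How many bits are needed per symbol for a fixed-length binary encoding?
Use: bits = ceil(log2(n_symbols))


log2(5703) = 12.4775
Bracket: 2^12 = 4096 < 5703 <= 2^13 = 8192
So ceil(log2(5703)) = 13

bits = ceil(log2(5703)) = ceil(12.4775) = 13 bits


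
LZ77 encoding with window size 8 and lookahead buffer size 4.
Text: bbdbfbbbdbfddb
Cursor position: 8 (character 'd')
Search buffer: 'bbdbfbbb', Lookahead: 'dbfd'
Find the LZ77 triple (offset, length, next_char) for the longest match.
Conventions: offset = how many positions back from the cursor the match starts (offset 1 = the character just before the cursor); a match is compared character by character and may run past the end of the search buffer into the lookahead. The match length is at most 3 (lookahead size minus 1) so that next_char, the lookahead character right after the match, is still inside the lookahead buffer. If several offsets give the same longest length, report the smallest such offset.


Try each offset into the search buffer:
  offset=1 (pos 7, char 'b'): match length 0
  offset=2 (pos 6, char 'b'): match length 0
  offset=3 (pos 5, char 'b'): match length 0
  offset=4 (pos 4, char 'f'): match length 0
  offset=5 (pos 3, char 'b'): match length 0
  offset=6 (pos 2, char 'd'): match length 3
  offset=7 (pos 1, char 'b'): match length 0
  offset=8 (pos 0, char 'b'): match length 0
Longest match has length 3 at offset 6.
next_char = character at position 8 + 3 = 11 -> 'd'

Best match: offset=6, length=3 (matching 'dbf' starting at position 2)
LZ77 triple: (6, 3, 'd')


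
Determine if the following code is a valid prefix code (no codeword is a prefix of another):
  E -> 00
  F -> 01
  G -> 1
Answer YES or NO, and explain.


Checking each pair (does one codeword prefix another?):
  E='00' vs F='01': no prefix
  E='00' vs G='1': no prefix
  F='01' vs E='00': no prefix
  F='01' vs G='1': no prefix
  G='1' vs E='00': no prefix
  G='1' vs F='01': no prefix
No violation found over all pairs.

YES -- this is a valid prefix code. No codeword is a prefix of any other codeword.


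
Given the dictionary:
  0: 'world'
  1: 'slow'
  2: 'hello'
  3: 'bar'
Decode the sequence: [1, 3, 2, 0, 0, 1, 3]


Look up each index in the dictionary:
  1 -> 'slow'
  3 -> 'bar'
  2 -> 'hello'
  0 -> 'world'
  0 -> 'world'
  1 -> 'slow'
  3 -> 'bar'

Decoded: "slow bar hello world world slow bar"


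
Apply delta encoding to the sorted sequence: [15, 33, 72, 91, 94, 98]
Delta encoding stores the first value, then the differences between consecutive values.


First value: 15
Deltas:
  33 - 15 = 18
  72 - 33 = 39
  91 - 72 = 19
  94 - 91 = 3
  98 - 94 = 4


Delta encoded: [15, 18, 39, 19, 3, 4]


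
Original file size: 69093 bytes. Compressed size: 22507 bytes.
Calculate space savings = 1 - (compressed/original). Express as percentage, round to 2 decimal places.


ratio = compressed/original = 22507/69093 = 0.325749
savings = 1 - ratio = 1 - 0.325749 = 0.674251
as a percentage: 0.674251 * 100 = 67.43%

Space savings = 1 - 22507/69093 = 67.43%


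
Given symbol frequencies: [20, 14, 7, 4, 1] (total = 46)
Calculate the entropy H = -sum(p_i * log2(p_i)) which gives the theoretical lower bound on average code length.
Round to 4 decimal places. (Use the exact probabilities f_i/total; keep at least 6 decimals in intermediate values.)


Per-symbol terms -p_i * log2(p_i) with p_i = f_i/46:
  p = 20/46 = 0.434783: log2(p) = -1.201634, -p*log2(p) = 0.522450
  p = 14/46 = 0.304348: log2(p) = -1.716207, -p*log2(p) = 0.522324
  p = 7/46 = 0.152174: log2(p) = -2.716207, -p*log2(p) = 0.413336
  p = 4/46 = 0.086957: log2(p) = -3.523562, -p*log2(p) = 0.306397
  p = 1/46 = 0.021739: log2(p) = -5.523562, -p*log2(p) = 0.120077
H = 0.522450 + 0.522324 + 0.413336 + 0.306397 + 0.120077 = 1.884584

H = 1.8846 bits/symbol


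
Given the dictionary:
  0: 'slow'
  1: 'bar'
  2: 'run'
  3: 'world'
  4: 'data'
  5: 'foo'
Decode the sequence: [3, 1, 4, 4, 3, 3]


Look up each index in the dictionary:
  3 -> 'world'
  1 -> 'bar'
  4 -> 'data'
  4 -> 'data'
  3 -> 'world'
  3 -> 'world'

Decoded: "world bar data data world world"


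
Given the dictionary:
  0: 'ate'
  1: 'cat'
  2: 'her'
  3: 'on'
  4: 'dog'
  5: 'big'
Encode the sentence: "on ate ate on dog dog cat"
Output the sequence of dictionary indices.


Look up each word in the dictionary:
  'on' -> 3
  'ate' -> 0
  'ate' -> 0
  'on' -> 3
  'dog' -> 4
  'dog' -> 4
  'cat' -> 1

Encoded: [3, 0, 0, 3, 4, 4, 1]


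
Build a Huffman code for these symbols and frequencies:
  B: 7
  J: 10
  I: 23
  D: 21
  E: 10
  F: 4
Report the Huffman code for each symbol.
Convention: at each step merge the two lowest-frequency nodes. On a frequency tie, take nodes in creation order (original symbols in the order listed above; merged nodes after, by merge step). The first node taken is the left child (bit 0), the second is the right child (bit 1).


Huffman tree construction:
Step 1: Merge F(4) + B(7) = 11
Step 2: Merge J(10) + E(10) = 20
Step 3: Merge (F+B)(11) + (J+E)(20) = 31
Step 4: Merge D(21) + I(23) = 44
Step 5: Merge ((F+B)+(J+E))(31) + (D+I)(44) = 75
Read each symbol's code off the tree from the root (left child = 0, right child = 1).

Codes:
  B: 001 (length 3)
  J: 010 (length 3)
  I: 11 (length 2)
  D: 10 (length 2)
  E: 011 (length 3)
  F: 000 (length 3)
Average code length: 181/75 = 2.4133 bits/symbol


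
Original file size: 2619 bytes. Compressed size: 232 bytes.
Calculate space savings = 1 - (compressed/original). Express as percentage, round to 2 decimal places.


ratio = compressed/original = 232/2619 = 0.088583
savings = 1 - ratio = 1 - 0.088583 = 0.911417
as a percentage: 0.911417 * 100 = 91.14%

Space savings = 1 - 232/2619 = 91.14%


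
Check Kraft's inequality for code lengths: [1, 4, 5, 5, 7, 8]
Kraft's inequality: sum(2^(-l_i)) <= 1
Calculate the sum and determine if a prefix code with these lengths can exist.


Sum = 2^(-1) + 2^(-4) + 2^(-5) + 2^(-5) + 2^(-7) + 2^(-8)
    = 0.5 + 0.0625 + 0.03125 + 0.03125 + 0.0078125 + 0.00390625
    = 163/256 = 0.63671875
Since 0.63671875 <= 1, Kraft's inequality IS satisfied.
A prefix code with these lengths CAN exist.

Kraft sum = 0.63671875. Satisfied.


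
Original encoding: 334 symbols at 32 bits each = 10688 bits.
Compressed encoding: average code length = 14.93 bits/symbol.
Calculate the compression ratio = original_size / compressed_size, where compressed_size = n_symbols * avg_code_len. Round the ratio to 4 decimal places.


original_size = n_symbols * orig_bits = 334 * 32 = 10688 bits
compressed_size = n_symbols * avg_code_len = 334 * 14.93 = 4986.62 bits
ratio = original_size / compressed_size = 10688 / 4986.62 = 2.1433

Compression ratio = 2.1433


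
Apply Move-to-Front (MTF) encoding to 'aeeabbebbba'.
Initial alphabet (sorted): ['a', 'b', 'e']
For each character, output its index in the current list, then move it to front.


MTF encoding:
'a': index 0 in ['a', 'b', 'e'] -> ['a', 'b', 'e']
'e': index 2 in ['a', 'b', 'e'] -> ['e', 'a', 'b']
'e': index 0 in ['e', 'a', 'b'] -> ['e', 'a', 'b']
'a': index 1 in ['e', 'a', 'b'] -> ['a', 'e', 'b']
'b': index 2 in ['a', 'e', 'b'] -> ['b', 'a', 'e']
'b': index 0 in ['b', 'a', 'e'] -> ['b', 'a', 'e']
'e': index 2 in ['b', 'a', 'e'] -> ['e', 'b', 'a']
'b': index 1 in ['e', 'b', 'a'] -> ['b', 'e', 'a']
'b': index 0 in ['b', 'e', 'a'] -> ['b', 'e', 'a']
'b': index 0 in ['b', 'e', 'a'] -> ['b', 'e', 'a']
'a': index 2 in ['b', 'e', 'a'] -> ['a', 'b', 'e']


Output: [0, 2, 0, 1, 2, 0, 2, 1, 0, 0, 2]


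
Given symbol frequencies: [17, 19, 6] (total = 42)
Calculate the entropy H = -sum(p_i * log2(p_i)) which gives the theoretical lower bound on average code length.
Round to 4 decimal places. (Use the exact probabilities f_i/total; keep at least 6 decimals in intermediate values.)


Per-symbol terms -p_i * log2(p_i) with p_i = f_i/42:
  p = 17/42 = 0.404762: log2(p) = -1.304855, -p*log2(p) = 0.528155
  p = 19/42 = 0.452381: log2(p) = -1.144390, -p*log2(p) = 0.517700
  p = 6/42 = 0.142857: log2(p) = -2.807355, -p*log2(p) = 0.401051
H = 0.528155 + 0.517700 + 0.401051 = 1.446906

H = 1.4469 bits/symbol


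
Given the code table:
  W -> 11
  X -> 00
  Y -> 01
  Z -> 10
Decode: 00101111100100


Decoding:
00 -> X
10 -> Z
11 -> W
11 -> W
10 -> Z
01 -> Y
00 -> X


Result: XZWWZYX


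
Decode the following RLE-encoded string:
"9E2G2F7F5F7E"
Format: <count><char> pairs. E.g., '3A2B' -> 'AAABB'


Expanding each <count><char> pair:
  9E -> 'EEEEEEEEE'
  2G -> 'GG'
  2F -> 'FF'
  7F -> 'FFFFFFF'
  5F -> 'FFFFF'
  7E -> 'EEEEEEE'

Decoded = EEEEEEEEEGGFFFFFFFFFFFFFFEEEEEEE


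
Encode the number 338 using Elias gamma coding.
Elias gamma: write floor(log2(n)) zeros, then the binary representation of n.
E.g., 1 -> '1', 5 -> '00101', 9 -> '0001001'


num_bits = floor(log2(338)) + 1 = 9
leading_zeros = num_bits - 1 = 8
binary(338) = 101010010

Elias gamma(338) = '00000000' + '101010010' = 00000000101010010 (17 bits)


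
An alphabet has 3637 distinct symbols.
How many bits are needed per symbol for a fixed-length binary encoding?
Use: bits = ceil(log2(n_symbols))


log2(3637) = 11.8285
Bracket: 2^11 = 2048 < 3637 <= 2^12 = 4096
So ceil(log2(3637)) = 12

bits = ceil(log2(3637)) = ceil(11.8285) = 12 bits


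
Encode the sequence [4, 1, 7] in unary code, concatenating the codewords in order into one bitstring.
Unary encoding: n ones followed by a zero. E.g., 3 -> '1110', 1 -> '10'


Encode each number as n ones followed by a terminating 0:
  4 -> 11110 (5 bits)
  1 -> 10 (2 bits)
  7 -> 11111110 (8 bits)
Total length = 5 + 2 + 8 = 15 bits.

Unary([4, 1, 7]) = 111101011111110 (15 bits)


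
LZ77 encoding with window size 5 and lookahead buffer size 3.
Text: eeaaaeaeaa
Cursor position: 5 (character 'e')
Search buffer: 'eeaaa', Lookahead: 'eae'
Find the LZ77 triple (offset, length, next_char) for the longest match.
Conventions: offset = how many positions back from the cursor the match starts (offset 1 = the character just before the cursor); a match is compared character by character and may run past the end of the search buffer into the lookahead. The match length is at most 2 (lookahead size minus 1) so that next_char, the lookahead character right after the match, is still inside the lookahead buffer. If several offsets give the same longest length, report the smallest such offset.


Try each offset into the search buffer:
  offset=1 (pos 4, char 'a'): match length 0
  offset=2 (pos 3, char 'a'): match length 0
  offset=3 (pos 2, char 'a'): match length 0
  offset=4 (pos 1, char 'e'): match length 2
  offset=5 (pos 0, char 'e'): match length 1
Longest match has length 2 at offset 4.
next_char = character at position 5 + 2 = 7 -> 'e'

Best match: offset=4, length=2 (matching 'ea' starting at position 1)
LZ77 triple: (4, 2, 'e')


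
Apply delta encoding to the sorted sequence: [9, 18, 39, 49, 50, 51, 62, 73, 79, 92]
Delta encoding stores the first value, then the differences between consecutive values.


First value: 9
Deltas:
  18 - 9 = 9
  39 - 18 = 21
  49 - 39 = 10
  50 - 49 = 1
  51 - 50 = 1
  62 - 51 = 11
  73 - 62 = 11
  79 - 73 = 6
  92 - 79 = 13


Delta encoded: [9, 9, 21, 10, 1, 1, 11, 11, 6, 13]


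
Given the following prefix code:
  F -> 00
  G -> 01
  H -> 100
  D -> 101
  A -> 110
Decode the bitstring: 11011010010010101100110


Decoding step by step:
Bits 110 -> A
Bits 110 -> A
Bits 100 -> H
Bits 100 -> H
Bits 101 -> D
Bits 01 -> G
Bits 100 -> H
Bits 110 -> A


Decoded message: AAHHDGHA


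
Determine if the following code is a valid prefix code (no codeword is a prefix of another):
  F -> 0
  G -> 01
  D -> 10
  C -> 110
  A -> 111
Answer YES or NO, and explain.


Checking each pair (does one codeword prefix another?):
  F='0' vs G='01': prefix -- VIOLATION

NO -- this is NOT a valid prefix code. F (0) is a prefix of G (01).


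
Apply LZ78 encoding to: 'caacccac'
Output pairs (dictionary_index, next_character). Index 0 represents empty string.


LZ78 encoding steps:
Dictionary: {0: ''}
Step 1: w='' (idx 0), next='c' -> output (0, 'c'), add 'c' as idx 1
Step 2: w='' (idx 0), next='a' -> output (0, 'a'), add 'a' as idx 2
Step 3: w='a' (idx 2), next='c' -> output (2, 'c'), add 'ac' as idx 3
Step 4: w='c' (idx 1), next='c' -> output (1, 'c'), add 'cc' as idx 4
Step 5: w='ac' (idx 3), end of input -> output (3, '')


Encoded: [(0, 'c'), (0, 'a'), (2, 'c'), (1, 'c'), (3, '')]


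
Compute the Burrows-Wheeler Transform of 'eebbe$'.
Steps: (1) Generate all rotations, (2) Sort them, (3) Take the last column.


Rotations (sorted):
  0: $eebbe -> last char: e
  1: bbe$ee -> last char: e
  2: be$eeb -> last char: b
  3: e$eebb -> last char: b
  4: ebbe$e -> last char: e
  5: eebbe$ -> last char: $


BWT = eebbe$


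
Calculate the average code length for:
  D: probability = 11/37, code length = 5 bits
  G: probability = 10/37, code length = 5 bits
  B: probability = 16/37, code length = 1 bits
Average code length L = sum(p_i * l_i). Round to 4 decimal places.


Weighted contributions p_i * l_i:
  D: (11/37) * 5 = 55/37
  G: (10/37) * 5 = 50/37
  B: (16/37) * 1 = 16/37
Sum = (55 + 50 + 16)/37 = 121/37

L = 121/37 = 3.2703 bits/symbol


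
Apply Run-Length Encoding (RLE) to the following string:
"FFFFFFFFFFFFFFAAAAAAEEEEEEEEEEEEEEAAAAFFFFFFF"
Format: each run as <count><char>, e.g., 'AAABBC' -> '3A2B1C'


Scanning runs left to right:
  i=0: run of 'F' x 14 -> '14F'
  i=14: run of 'A' x 6 -> '6A'
  i=20: run of 'E' x 14 -> '14E'
  i=34: run of 'A' x 4 -> '4A'
  i=38: run of 'F' x 7 -> '7F'

RLE = 14F6A14E4A7F
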